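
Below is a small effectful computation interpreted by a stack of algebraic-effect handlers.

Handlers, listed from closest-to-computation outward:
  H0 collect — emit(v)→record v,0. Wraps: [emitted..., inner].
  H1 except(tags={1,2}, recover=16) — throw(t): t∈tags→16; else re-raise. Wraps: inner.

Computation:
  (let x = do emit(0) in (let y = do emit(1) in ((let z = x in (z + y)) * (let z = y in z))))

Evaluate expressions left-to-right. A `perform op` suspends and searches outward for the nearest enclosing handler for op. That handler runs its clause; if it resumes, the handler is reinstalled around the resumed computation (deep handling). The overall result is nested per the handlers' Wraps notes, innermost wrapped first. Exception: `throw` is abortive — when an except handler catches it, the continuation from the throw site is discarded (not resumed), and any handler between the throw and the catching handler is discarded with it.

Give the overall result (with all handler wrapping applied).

Evaluation trace:
emit(0) @ H0 ⇒ out+=0
emit(1) @ H0 ⇒ out+=1
H0 returns [0, 1, 0]
H1 returns [0, 1, 0]
= [0, 1, 0]

Answer: [0, 1, 0]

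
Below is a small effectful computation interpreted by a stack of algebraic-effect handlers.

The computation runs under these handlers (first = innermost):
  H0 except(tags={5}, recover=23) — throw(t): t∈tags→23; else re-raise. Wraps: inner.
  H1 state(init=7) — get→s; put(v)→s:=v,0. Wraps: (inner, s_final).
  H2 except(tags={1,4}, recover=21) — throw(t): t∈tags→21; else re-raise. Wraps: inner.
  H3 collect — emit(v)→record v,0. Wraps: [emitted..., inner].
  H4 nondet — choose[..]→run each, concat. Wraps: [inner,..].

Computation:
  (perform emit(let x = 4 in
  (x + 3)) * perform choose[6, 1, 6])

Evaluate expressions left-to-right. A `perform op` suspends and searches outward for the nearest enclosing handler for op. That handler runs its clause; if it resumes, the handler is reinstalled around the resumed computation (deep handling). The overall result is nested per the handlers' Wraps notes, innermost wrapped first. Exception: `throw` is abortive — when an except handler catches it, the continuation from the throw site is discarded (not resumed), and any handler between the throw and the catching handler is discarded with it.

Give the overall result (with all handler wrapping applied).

Evaluation trace:
emit(7) @ H3 ⇒ out+=7
choose[6, 1, 6] @ H4
  branch[0] choose=6:
    H0 returns 0
    H1 returns (0, 7)
    H2 returns (0, 7)
    H3 returns [7, (0, 7)]
    H4 returns [[7, (0, 7)]]
  branch[1] choose=1:
    H0 returns 0
    H1 returns (0, 7)
    H2 returns (0, 7)
    H3 returns [7, (0, 7)]
    H4 returns [[7, (0, 7)]]
  branch[2] choose=6:
    H0 returns 0
    H1 returns (0, 7)
    H2 returns (0, 7)
    H3 returns [7, (0, 7)]
    H4 returns [[7, (0, 7)]]
= [[7, (0, 7)], [7, (0, 7)], [7, (0, 7)]]

Answer: [[7, (0, 7)], [7, (0, 7)], [7, (0, 7)]]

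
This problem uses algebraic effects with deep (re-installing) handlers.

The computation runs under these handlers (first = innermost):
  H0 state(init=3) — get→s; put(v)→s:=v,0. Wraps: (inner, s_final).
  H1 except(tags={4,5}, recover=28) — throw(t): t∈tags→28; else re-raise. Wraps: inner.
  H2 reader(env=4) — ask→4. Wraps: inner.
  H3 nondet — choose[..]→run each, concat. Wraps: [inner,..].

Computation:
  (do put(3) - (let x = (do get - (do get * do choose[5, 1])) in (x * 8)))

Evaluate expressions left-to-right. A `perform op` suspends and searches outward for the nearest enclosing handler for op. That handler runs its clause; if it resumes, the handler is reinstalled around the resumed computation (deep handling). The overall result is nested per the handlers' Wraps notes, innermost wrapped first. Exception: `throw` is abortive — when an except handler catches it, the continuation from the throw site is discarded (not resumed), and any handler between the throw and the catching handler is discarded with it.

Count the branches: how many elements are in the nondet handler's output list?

Answer: 2

Working:
put(3) @ H0 ⇒ s:=3
get @ H0 ⇒ 3
get @ H0 ⇒ 3
choose[5, 1] @ H3
  branch[0] choose=5:
    H0 returns (96, 3)
    H1 returns (96, 3)
    H2 returns (96, 3)
    H3 returns [(96, 3)]
  branch[1] choose=1:
    H0 returns (0, 3)
    H1 returns (0, 3)
    H2 returns (0, 3)
    H3 returns [(0, 3)]
= [(96, 3), (0, 3)]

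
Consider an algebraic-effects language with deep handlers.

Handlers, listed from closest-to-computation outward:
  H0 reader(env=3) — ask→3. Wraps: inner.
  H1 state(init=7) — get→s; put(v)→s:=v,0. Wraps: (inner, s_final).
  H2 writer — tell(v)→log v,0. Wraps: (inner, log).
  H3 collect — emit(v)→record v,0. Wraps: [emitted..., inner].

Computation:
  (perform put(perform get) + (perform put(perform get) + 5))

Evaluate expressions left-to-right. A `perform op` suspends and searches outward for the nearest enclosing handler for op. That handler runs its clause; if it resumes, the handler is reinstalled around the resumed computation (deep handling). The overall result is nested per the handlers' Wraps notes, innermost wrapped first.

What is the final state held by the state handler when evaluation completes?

Answer: 7

Evaluation trace:
get @ H1 ⇒ 7
put(7) @ H1 ⇒ s:=7
get @ H1 ⇒ 7
put(7) @ H1 ⇒ s:=7
H0 returns 5
H1 returns (5, 7)
H2 returns ((5, 7), ())
H3 returns [((5, 7), ())]
= [((5, 7), ())]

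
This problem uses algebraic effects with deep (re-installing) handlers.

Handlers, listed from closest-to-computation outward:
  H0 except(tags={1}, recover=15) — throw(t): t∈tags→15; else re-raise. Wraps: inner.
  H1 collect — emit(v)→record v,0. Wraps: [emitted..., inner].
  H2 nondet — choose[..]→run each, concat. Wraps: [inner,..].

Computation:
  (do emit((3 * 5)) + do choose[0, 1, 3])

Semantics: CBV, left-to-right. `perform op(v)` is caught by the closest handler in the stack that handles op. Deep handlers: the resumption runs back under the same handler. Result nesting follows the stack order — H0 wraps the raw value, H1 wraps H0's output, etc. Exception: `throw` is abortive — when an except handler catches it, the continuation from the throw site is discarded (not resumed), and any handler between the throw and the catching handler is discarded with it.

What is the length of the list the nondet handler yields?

Working:
emit(15) @ H1 ⇒ out+=15
choose[0, 1, 3] @ H2
  branch[0] choose=0:
    H0 returns 0
    H1 returns [15, 0]
    H2 returns [[15, 0]]
  branch[1] choose=1:
    H0 returns 1
    H1 returns [15, 1]
    H2 returns [[15, 1]]
  branch[2] choose=3:
    H0 returns 3
    H1 returns [15, 3]
    H2 returns [[15, 3]]
= [[15, 0], [15, 1], [15, 3]]

Answer: 3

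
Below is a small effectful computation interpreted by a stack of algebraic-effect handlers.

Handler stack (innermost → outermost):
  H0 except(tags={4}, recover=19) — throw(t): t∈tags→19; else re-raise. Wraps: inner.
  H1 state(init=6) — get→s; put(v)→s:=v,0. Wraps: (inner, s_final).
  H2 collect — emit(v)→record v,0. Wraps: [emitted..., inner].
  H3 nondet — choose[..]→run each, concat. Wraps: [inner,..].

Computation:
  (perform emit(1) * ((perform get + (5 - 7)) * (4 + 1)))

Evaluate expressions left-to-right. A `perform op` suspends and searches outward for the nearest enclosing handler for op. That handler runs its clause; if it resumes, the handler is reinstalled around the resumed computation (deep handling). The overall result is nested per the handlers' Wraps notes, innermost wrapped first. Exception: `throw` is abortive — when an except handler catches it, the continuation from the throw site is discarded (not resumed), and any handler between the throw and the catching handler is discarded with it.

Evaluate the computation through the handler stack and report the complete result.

Answer: [[1, (0, 6)]]

Working:
emit(1) @ H2 ⇒ out+=1
get @ H1 ⇒ 6
H0 returns 0
H1 returns (0, 6)
H2 returns [1, (0, 6)]
H3 returns [[1, (0, 6)]]
= [[1, (0, 6)]]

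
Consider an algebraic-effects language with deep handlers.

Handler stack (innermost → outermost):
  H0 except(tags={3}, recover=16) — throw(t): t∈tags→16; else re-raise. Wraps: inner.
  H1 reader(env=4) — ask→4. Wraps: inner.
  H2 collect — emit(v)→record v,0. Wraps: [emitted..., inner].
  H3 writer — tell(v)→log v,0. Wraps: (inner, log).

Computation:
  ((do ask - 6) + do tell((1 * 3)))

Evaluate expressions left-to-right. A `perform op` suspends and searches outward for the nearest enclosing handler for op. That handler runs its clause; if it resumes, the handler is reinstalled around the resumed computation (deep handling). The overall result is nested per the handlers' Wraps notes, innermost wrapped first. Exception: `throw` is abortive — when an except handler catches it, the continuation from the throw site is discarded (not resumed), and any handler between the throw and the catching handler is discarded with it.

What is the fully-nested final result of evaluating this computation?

Working:
ask @ H1 ⇒ 4
tell(3) @ H3 ⇒ log+=3
H0 returns -2
H1 returns -2
H2 returns [-2]
H3 returns ([-2], (3))
= ([-2], (3))

Answer: ([-2], (3))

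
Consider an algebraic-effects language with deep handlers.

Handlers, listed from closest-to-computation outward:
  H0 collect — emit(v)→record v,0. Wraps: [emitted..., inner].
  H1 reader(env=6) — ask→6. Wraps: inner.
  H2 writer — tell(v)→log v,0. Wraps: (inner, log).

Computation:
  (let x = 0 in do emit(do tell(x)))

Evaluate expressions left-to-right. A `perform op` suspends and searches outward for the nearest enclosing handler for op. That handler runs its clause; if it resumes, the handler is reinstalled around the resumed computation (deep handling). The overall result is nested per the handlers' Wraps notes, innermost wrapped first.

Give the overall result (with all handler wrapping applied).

Evaluation trace:
tell(0) @ H2 ⇒ log+=0
emit(0) @ H0 ⇒ out+=0
H0 returns [0, 0]
H1 returns [0, 0]
H2 returns ([0, 0], (0))
= ([0, 0], (0))

Answer: ([0, 0], (0))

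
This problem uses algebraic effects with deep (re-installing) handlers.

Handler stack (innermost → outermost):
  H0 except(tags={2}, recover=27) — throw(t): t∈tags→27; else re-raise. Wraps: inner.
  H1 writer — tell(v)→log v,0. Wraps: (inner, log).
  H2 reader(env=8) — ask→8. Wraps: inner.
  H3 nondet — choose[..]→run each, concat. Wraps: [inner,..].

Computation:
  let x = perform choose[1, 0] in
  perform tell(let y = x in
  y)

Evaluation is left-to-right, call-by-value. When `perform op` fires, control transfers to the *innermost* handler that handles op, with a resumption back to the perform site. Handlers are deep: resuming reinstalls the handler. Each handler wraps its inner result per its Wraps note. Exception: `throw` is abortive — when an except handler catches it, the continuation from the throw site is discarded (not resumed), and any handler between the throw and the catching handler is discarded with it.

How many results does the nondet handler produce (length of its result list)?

Step-by-step:
choose[1, 0] @ H3
  branch[0] choose=1:
    tell(1) @ H1 ⇒ log+=1
    H0 returns 0
    H1 returns (0, (1))
    H2 returns (0, (1))
    H3 returns [(0, (1))]
  branch[1] choose=0:
    tell(0) @ H1 ⇒ log+=0
    H0 returns 0
    H1 returns (0, (0))
    H2 returns (0, (0))
    H3 returns [(0, (0))]
= [(0, (1)), (0, (0))]

Answer: 2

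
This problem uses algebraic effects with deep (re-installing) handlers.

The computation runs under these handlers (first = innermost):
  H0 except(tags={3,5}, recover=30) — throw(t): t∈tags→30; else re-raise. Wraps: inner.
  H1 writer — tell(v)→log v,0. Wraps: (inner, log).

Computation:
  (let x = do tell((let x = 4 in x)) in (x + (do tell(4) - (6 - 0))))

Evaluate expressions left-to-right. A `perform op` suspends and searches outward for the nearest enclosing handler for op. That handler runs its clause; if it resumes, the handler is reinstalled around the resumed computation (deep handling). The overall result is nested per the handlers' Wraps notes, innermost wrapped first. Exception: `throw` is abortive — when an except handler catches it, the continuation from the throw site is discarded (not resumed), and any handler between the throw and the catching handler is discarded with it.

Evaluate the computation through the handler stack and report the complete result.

Evaluation trace:
tell(4) @ H1 ⇒ log+=4
tell(4) @ H1 ⇒ log+=4
H0 returns -6
H1 returns (-6, (4, 4))
= (-6, (4, 4))

Answer: (-6, (4, 4))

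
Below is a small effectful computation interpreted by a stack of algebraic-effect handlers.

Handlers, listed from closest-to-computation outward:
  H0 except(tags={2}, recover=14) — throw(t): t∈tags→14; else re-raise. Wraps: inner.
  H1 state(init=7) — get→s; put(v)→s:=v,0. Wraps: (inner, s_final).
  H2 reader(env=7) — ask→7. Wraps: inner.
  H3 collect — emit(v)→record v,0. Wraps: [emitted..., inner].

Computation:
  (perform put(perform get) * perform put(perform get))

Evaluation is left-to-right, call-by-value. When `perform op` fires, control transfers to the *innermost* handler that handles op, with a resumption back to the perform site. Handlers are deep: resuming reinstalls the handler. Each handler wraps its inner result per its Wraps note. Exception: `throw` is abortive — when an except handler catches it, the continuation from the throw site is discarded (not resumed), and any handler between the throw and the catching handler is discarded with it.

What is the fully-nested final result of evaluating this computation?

Working:
get @ H1 ⇒ 7
put(7) @ H1 ⇒ s:=7
get @ H1 ⇒ 7
put(7) @ H1 ⇒ s:=7
H0 returns 0
H1 returns (0, 7)
H2 returns (0, 7)
H3 returns [(0, 7)]
= [(0, 7)]

Answer: [(0, 7)]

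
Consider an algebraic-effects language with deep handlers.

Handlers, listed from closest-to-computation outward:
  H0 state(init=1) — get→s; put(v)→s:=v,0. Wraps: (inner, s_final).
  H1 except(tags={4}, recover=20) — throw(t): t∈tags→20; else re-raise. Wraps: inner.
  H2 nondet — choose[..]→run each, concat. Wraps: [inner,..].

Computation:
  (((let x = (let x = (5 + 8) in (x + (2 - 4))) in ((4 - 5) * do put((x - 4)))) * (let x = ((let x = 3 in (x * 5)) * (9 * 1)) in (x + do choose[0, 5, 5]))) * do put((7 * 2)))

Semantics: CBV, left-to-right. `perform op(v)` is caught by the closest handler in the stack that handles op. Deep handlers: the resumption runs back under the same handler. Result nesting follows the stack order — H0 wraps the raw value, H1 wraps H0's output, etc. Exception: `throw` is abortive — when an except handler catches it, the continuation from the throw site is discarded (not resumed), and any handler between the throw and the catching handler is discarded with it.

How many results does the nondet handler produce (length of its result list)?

Answer: 3

Working:
put(7) @ H0 ⇒ s:=7
choose[0, 5, 5] @ H2
  branch[0] choose=0:
    put(14) @ H0 ⇒ s:=14
    H0 returns (0, 14)
    H1 returns (0, 14)
    H2 returns [(0, 14)]
  branch[1] choose=5:
    put(14) @ H0 ⇒ s:=14
    H0 returns (0, 14)
    H1 returns (0, 14)
    H2 returns [(0, 14)]
  branch[2] choose=5:
    put(14) @ H0 ⇒ s:=14
    H0 returns (0, 14)
    H1 returns (0, 14)
    H2 returns [(0, 14)]
= [(0, 14), (0, 14), (0, 14)]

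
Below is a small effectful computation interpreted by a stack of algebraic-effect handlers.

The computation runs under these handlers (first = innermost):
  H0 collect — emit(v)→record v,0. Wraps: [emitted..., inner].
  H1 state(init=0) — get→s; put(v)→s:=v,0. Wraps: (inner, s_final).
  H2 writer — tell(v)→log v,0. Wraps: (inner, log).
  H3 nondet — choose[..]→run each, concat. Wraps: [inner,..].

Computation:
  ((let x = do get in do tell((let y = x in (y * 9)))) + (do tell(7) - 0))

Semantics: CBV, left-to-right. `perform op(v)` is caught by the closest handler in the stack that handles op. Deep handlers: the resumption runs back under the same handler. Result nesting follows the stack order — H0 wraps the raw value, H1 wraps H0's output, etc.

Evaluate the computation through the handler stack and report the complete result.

Answer: [(([0], 0), (0, 7))]

Working:
get @ H1 ⇒ 0
tell(0) @ H2 ⇒ log+=0
tell(7) @ H2 ⇒ log+=7
H0 returns [0]
H1 returns ([0], 0)
H2 returns (([0], 0), (0, 7))
H3 returns [(([0], 0), (0, 7))]
= [(([0], 0), (0, 7))]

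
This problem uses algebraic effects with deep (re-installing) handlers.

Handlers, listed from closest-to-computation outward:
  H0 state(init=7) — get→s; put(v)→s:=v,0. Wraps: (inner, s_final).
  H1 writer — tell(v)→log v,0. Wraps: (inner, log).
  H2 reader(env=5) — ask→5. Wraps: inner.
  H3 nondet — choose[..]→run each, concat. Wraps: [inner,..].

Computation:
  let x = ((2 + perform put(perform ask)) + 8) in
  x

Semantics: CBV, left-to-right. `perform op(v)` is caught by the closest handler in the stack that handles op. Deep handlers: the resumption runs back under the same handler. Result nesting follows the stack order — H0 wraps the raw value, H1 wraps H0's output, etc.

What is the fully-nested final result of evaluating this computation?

Evaluation trace:
ask @ H2 ⇒ 5
put(5) @ H0 ⇒ s:=5
H0 returns (10, 5)
H1 returns ((10, 5), ())
H2 returns ((10, 5), ())
H3 returns [((10, 5), ())]
= [((10, 5), ())]

Answer: [((10, 5), ())]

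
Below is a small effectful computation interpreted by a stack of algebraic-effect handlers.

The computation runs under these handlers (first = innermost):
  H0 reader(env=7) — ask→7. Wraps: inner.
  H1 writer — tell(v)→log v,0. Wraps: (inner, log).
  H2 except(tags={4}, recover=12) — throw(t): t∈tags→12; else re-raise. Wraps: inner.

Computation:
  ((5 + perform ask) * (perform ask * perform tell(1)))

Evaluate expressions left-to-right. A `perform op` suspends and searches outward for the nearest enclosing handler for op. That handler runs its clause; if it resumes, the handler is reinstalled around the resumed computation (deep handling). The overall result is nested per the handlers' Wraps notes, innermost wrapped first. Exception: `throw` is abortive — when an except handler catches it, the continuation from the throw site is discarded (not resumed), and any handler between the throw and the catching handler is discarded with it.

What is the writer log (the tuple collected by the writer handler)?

Answer: (1)

Working:
ask @ H0 ⇒ 7
ask @ H0 ⇒ 7
tell(1) @ H1 ⇒ log+=1
H0 returns 0
H1 returns (0, (1))
H2 returns (0, (1))
= (0, (1))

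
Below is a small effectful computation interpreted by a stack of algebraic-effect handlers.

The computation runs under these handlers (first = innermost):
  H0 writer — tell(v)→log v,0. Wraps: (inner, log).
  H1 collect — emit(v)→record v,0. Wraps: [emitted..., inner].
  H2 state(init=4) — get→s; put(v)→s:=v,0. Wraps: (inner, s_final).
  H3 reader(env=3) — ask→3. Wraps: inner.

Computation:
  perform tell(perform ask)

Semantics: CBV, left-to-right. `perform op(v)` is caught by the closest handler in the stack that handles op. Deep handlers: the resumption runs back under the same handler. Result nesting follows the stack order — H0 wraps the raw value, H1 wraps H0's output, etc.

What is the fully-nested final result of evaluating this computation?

Working:
ask @ H3 ⇒ 3
tell(3) @ H0 ⇒ log+=3
H0 returns (0, (3))
H1 returns [(0, (3))]
H2 returns ([(0, (3))], 4)
H3 returns ([(0, (3))], 4)
= ([(0, (3))], 4)

Answer: ([(0, (3))], 4)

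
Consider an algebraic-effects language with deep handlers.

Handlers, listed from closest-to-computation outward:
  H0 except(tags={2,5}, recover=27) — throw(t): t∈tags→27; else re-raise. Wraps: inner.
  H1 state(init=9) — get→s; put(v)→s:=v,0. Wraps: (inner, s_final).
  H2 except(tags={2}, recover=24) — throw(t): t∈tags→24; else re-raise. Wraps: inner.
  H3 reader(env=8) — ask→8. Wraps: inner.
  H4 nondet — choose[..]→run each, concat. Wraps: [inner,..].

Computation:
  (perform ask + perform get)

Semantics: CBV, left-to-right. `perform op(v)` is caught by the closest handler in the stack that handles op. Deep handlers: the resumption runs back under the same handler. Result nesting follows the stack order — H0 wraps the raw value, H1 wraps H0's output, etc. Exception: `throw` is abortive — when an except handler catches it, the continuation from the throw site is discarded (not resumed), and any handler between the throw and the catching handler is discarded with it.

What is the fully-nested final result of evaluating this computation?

Answer: [(17, 9)]

Step-by-step:
ask @ H3 ⇒ 8
get @ H1 ⇒ 9
H0 returns 17
H1 returns (17, 9)
H2 returns (17, 9)
H3 returns (17, 9)
H4 returns [(17, 9)]
= [(17, 9)]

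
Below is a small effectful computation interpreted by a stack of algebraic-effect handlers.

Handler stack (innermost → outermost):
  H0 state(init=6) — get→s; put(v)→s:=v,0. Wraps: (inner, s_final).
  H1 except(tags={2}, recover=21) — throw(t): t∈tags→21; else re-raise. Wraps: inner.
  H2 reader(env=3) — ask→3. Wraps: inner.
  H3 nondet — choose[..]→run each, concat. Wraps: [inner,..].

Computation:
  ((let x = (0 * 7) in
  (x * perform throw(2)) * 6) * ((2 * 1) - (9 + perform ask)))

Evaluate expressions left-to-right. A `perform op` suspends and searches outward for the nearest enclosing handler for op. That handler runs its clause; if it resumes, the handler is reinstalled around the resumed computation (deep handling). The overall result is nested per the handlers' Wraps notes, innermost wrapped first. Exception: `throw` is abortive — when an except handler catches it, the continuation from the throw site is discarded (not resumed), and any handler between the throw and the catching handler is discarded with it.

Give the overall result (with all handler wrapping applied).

Step-by-step:
throw(2) @ H1 caught ⇒ 21
H2 returns 21
H3 returns [21]
= [21]

Answer: [21]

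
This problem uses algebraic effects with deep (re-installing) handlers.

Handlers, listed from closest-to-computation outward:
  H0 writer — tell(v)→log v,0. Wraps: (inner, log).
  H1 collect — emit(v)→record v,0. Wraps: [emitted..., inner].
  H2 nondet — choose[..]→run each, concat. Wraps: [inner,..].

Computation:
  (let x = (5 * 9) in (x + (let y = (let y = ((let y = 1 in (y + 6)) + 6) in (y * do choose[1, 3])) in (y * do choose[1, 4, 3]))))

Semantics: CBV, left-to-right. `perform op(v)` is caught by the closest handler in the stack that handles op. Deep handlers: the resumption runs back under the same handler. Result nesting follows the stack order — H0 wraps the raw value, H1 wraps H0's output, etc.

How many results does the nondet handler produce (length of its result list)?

Working:
choose[1, 3] @ H2
  branch[0] choose=1:
    choose[1, 4, 3] @ H2
      branch[0] choose=1:
        H0 returns (58, ())
        H1 returns [(58, ())]
        H2 returns [[(58, ())]]
      branch[1] choose=4:
        H0 returns (97, ())
        H1 returns [(97, ())]
        H2 returns [[(97, ())]]
      branch[2] choose=3:
        H0 returns (84, ())
        H1 returns [(84, ())]
        H2 returns [[(84, ())]]
  branch[1] choose=3:
    choose[1, 4, 3] @ H2
      branch[0] choose=1:
        H0 returns (84, ())
        H1 returns [(84, ())]
        H2 returns [[(84, ())]]
      branch[1] choose=4:
        H0 returns (201, ())
        H1 returns [(201, ())]
        H2 returns [[(201, ())]]
      branch[2] choose=3:
        H0 returns (162, ())
        H1 returns [(162, ())]
        H2 returns [[(162, ())]]
= [[(58, ())], [(97, ())], [(84, ())], [(84, ())], [(201, ())], [(162, ())]]

Answer: 6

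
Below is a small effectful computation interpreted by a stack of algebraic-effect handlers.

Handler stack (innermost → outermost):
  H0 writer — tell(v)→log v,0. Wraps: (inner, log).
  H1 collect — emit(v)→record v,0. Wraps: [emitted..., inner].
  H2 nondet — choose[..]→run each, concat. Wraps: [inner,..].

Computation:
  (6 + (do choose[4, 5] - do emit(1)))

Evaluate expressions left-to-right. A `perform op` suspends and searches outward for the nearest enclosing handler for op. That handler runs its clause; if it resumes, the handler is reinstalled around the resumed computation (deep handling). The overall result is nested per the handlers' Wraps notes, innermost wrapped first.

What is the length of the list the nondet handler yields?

Step-by-step:
choose[4, 5] @ H2
  branch[0] choose=4:
    emit(1) @ H1 ⇒ out+=1
    H0 returns (10, ())
    H1 returns [1, (10, ())]
    H2 returns [[1, (10, ())]]
  branch[1] choose=5:
    emit(1) @ H1 ⇒ out+=1
    H0 returns (11, ())
    H1 returns [1, (11, ())]
    H2 returns [[1, (11, ())]]
= [[1, (10, ())], [1, (11, ())]]

Answer: 2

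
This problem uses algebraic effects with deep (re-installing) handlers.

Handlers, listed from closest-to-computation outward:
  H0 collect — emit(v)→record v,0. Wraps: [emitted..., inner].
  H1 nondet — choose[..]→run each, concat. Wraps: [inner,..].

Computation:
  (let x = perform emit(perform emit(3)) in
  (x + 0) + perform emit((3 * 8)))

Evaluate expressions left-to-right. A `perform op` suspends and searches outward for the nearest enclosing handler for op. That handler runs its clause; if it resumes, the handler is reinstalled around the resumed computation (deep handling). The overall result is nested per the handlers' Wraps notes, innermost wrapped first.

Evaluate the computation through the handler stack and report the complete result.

Answer: [[3, 0, 24, 0]]

Working:
emit(3) @ H0 ⇒ out+=3
emit(0) @ H0 ⇒ out+=0
emit(24) @ H0 ⇒ out+=24
H0 returns [3, 0, 24, 0]
H1 returns [[3, 0, 24, 0]]
= [[3, 0, 24, 0]]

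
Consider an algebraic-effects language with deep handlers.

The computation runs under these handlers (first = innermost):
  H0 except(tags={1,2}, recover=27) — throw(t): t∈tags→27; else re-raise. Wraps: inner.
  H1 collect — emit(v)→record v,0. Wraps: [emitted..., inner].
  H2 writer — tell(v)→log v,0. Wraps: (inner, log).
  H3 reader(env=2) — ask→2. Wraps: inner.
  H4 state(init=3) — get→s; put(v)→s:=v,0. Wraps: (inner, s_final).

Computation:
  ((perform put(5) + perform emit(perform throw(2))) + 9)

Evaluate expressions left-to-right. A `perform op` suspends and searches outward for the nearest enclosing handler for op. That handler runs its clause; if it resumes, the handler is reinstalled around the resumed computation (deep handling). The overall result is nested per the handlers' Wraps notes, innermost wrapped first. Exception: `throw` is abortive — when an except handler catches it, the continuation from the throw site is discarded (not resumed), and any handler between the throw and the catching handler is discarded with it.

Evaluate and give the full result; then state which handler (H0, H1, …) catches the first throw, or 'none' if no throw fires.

Answer: (([27], ()), 5) ; first throw caught by: H0

Step-by-step:
put(5) @ H4 ⇒ s:=5
throw(2) @ H0 caught ⇒ 27
H1 returns [27]
H2 returns ([27], ())
H3 returns ([27], ())
H4 returns (([27], ()), 5)
= (([27], ()), 5)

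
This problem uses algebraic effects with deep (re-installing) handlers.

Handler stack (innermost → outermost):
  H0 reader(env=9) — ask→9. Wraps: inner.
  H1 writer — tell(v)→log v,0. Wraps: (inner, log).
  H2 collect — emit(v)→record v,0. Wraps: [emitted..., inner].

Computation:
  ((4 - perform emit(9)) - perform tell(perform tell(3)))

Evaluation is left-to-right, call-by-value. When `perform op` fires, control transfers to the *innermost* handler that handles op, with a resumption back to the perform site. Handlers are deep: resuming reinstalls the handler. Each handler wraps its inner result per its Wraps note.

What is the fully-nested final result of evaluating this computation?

Evaluation trace:
emit(9) @ H2 ⇒ out+=9
tell(3) @ H1 ⇒ log+=3
tell(0) @ H1 ⇒ log+=0
H0 returns 4
H1 returns (4, (3, 0))
H2 returns [9, (4, (3, 0))]
= [9, (4, (3, 0))]

Answer: [9, (4, (3, 0))]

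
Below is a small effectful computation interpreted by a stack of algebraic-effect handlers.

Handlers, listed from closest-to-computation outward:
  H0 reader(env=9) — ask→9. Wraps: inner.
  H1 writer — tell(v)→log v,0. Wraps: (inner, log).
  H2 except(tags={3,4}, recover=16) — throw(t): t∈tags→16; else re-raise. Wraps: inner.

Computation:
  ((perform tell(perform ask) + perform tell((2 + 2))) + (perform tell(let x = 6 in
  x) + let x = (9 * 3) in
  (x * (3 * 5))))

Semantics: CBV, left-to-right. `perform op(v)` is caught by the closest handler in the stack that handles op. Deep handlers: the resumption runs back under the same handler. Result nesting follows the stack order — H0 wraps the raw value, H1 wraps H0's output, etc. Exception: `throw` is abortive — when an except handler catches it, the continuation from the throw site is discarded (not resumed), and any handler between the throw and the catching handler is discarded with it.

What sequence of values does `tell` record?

Answer: (9, 4, 6)

Step-by-step:
ask @ H0 ⇒ 9
tell(9) @ H1 ⇒ log+=9
tell(4) @ H1 ⇒ log+=4
tell(6) @ H1 ⇒ log+=6
H0 returns 405
H1 returns (405, (9, 4, 6))
H2 returns (405, (9, 4, 6))
= (405, (9, 4, 6))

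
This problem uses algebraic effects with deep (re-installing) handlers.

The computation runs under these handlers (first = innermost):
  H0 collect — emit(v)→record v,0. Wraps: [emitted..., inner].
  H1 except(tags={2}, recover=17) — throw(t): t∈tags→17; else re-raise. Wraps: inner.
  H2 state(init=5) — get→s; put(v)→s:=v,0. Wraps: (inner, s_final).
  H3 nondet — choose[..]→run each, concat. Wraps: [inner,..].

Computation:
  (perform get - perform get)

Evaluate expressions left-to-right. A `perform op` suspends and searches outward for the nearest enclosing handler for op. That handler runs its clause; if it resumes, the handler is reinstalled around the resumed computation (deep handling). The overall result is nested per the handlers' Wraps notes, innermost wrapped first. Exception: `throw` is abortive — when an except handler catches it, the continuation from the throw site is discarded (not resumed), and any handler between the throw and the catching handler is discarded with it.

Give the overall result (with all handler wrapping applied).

Answer: [([0], 5)]

Step-by-step:
get @ H2 ⇒ 5
get @ H2 ⇒ 5
H0 returns [0]
H1 returns [0]
H2 returns ([0], 5)
H3 returns [([0], 5)]
= [([0], 5)]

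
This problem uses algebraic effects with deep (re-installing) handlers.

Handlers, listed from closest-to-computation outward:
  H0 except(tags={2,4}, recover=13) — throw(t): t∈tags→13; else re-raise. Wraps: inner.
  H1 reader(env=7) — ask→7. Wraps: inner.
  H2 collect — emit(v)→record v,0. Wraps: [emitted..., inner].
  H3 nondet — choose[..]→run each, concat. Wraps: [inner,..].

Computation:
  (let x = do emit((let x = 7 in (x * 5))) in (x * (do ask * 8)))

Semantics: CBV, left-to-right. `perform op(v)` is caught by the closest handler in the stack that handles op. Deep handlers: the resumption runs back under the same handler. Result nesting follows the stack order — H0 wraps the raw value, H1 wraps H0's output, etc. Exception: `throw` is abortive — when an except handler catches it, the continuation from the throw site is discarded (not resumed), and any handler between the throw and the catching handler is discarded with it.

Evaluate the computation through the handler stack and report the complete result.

Answer: [[35, 0]]

Working:
emit(35) @ H2 ⇒ out+=35
ask @ H1 ⇒ 7
H0 returns 0
H1 returns 0
H2 returns [35, 0]
H3 returns [[35, 0]]
= [[35, 0]]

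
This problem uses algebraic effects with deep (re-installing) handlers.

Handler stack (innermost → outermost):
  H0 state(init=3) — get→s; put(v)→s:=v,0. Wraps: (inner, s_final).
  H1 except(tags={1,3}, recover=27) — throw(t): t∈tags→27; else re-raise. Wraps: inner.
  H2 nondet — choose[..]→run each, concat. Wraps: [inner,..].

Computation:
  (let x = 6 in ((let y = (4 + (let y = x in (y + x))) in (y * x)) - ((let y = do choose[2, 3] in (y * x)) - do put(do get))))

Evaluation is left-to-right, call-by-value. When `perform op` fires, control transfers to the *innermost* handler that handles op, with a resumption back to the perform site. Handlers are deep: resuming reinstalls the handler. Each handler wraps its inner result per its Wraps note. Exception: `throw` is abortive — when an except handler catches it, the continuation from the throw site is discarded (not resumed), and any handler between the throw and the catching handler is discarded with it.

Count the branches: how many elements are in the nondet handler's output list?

Answer: 2

Working:
choose[2, 3] @ H2
  branch[0] choose=2:
    get @ H0 ⇒ 3
    put(3) @ H0 ⇒ s:=3
    H0 returns (84, 3)
    H1 returns (84, 3)
    H2 returns [(84, 3)]
  branch[1] choose=3:
    get @ H0 ⇒ 3
    put(3) @ H0 ⇒ s:=3
    H0 returns (78, 3)
    H1 returns (78, 3)
    H2 returns [(78, 3)]
= [(84, 3), (78, 3)]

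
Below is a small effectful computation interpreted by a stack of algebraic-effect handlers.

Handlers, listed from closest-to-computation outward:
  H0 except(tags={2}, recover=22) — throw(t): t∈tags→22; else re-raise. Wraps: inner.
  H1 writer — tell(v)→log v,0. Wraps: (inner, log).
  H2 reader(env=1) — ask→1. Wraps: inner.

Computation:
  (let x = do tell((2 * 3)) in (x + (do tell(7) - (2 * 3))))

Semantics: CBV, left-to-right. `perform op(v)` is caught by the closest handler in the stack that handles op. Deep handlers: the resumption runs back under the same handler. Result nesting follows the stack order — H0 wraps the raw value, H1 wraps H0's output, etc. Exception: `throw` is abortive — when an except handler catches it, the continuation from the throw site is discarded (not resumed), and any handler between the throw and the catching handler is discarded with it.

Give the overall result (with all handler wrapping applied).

Answer: (-6, (6, 7))

Working:
tell(6) @ H1 ⇒ log+=6
tell(7) @ H1 ⇒ log+=7
H0 returns -6
H1 returns (-6, (6, 7))
H2 returns (-6, (6, 7))
= (-6, (6, 7))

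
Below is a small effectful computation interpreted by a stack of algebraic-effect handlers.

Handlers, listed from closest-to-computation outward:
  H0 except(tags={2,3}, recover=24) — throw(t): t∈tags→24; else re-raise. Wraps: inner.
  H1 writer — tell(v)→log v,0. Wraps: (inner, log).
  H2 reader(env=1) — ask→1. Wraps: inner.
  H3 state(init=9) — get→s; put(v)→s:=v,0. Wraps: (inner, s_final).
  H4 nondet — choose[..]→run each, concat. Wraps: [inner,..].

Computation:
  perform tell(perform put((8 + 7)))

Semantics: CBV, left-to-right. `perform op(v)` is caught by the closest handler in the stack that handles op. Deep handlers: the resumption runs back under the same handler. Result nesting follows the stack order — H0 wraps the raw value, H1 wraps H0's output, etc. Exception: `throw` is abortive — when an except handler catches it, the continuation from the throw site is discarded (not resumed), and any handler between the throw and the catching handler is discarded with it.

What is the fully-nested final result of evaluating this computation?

Answer: [((0, (0)), 15)]

Step-by-step:
put(15) @ H3 ⇒ s:=15
tell(0) @ H1 ⇒ log+=0
H0 returns 0
H1 returns (0, (0))
H2 returns (0, (0))
H3 returns ((0, (0)), 15)
H4 returns [((0, (0)), 15)]
= [((0, (0)), 15)]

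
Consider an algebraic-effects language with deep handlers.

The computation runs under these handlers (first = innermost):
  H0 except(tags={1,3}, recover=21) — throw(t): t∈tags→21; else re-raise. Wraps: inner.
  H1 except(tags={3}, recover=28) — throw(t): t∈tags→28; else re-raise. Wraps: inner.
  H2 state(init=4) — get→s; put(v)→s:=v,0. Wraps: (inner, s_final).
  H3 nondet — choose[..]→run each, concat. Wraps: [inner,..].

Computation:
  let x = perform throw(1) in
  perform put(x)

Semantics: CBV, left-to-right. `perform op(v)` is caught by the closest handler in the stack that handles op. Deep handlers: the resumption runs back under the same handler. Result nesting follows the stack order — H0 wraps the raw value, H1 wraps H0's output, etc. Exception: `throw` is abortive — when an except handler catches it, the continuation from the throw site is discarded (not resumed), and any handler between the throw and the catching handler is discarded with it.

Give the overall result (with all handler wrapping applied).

Answer: [(21, 4)]

Evaluation trace:
throw(1) @ H0 caught ⇒ 21
H1 returns 21
H2 returns (21, 4)
H3 returns [(21, 4)]
= [(21, 4)]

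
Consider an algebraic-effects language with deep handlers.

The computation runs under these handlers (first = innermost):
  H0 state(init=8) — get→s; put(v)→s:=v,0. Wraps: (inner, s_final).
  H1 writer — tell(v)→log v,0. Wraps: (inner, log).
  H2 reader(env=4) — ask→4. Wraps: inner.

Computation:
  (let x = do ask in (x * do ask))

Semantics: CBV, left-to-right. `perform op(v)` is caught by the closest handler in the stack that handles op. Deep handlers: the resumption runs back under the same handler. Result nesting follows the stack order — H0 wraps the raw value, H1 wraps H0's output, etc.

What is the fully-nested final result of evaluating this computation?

Working:
ask @ H2 ⇒ 4
ask @ H2 ⇒ 4
H0 returns (16, 8)
H1 returns ((16, 8), ())
H2 returns ((16, 8), ())
= ((16, 8), ())

Answer: ((16, 8), ())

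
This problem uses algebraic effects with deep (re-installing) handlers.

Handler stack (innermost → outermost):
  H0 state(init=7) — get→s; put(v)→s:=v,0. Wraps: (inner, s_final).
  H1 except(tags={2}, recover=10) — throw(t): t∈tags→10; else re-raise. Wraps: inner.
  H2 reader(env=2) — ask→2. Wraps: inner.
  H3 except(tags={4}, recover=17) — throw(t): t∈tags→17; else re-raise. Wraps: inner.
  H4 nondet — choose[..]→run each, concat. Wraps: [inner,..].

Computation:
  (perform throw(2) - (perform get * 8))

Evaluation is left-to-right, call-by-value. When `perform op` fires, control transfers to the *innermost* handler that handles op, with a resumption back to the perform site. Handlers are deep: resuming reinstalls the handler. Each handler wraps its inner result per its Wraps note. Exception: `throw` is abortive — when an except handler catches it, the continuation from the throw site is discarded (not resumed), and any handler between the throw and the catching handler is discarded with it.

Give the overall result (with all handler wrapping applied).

Answer: [10]

Evaluation trace:
throw(2) @ H1 caught ⇒ 10
H2 returns 10
H3 returns 10
H4 returns [10]
= [10]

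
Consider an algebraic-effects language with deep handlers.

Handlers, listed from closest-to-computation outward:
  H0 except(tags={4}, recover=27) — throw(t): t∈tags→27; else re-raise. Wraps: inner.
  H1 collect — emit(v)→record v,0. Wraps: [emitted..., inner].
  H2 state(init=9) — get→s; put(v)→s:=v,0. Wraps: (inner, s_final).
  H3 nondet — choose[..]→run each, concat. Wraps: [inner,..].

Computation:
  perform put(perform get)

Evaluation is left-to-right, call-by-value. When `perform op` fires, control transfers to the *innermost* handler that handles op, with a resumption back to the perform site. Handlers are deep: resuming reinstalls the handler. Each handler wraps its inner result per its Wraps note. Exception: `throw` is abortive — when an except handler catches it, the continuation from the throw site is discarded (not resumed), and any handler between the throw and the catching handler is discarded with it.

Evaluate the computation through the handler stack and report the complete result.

Working:
get @ H2 ⇒ 9
put(9) @ H2 ⇒ s:=9
H0 returns 0
H1 returns [0]
H2 returns ([0], 9)
H3 returns [([0], 9)]
= [([0], 9)]

Answer: [([0], 9)]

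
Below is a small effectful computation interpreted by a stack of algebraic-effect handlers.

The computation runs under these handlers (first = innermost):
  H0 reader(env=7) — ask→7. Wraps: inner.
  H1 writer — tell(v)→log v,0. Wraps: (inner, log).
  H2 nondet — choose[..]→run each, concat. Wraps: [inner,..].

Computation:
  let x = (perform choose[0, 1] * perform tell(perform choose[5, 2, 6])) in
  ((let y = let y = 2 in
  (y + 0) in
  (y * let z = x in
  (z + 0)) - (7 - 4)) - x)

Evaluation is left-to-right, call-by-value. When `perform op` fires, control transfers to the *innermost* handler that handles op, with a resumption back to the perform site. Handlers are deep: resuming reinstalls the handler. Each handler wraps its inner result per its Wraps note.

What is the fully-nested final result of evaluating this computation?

Answer: [(-3, (5)), (-3, (2)), (-3, (6)), (-3, (5)), (-3, (2)), (-3, (6))]

Step-by-step:
choose[0, 1] @ H2
  branch[0] choose=0:
    choose[5, 2, 6] @ H2
      branch[0] choose=5:
        tell(5) @ H1 ⇒ log+=5
        H0 returns -3
        H1 returns (-3, (5))
        H2 returns [(-3, (5))]
      branch[1] choose=2:
        tell(2) @ H1 ⇒ log+=2
        H0 returns -3
        H1 returns (-3, (2))
        H2 returns [(-3, (2))]
      branch[2] choose=6:
        tell(6) @ H1 ⇒ log+=6
        H0 returns -3
        H1 returns (-3, (6))
        H2 returns [(-3, (6))]
  branch[1] choose=1:
    choose[5, 2, 6] @ H2
      branch[0] choose=5:
        tell(5) @ H1 ⇒ log+=5
        H0 returns -3
        H1 returns (-3, (5))
        H2 returns [(-3, (5))]
      branch[1] choose=2:
        tell(2) @ H1 ⇒ log+=2
        H0 returns -3
        H1 returns (-3, (2))
        H2 returns [(-3, (2))]
      branch[2] choose=6:
        tell(6) @ H1 ⇒ log+=6
        H0 returns -3
        H1 returns (-3, (6))
        H2 returns [(-3, (6))]
= [(-3, (5)), (-3, (2)), (-3, (6)), (-3, (5)), (-3, (2)), (-3, (6))]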